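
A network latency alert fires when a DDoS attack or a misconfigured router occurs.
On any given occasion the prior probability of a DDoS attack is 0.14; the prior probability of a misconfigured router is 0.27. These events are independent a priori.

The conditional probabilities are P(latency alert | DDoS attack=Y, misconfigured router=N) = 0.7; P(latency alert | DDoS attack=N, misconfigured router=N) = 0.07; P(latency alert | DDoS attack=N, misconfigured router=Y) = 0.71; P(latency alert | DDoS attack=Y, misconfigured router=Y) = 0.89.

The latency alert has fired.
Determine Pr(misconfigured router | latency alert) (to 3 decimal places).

P(latency alert) = 0.07*0.86*0.73 + 0.71*0.86*0.27 + 0.7*0.14*0.73 + 0.89*0.14*0.27 = 0.043946 + 0.164862 + 0.071540 + 0.033642 = 0.313990
The misconfigured router-present share is 0.164862 + 0.033642 = 0.198504.
Hence the posterior is 0.198504/0.313990 ≈ 0.632.

Pr(misconfigured router | latency alert) ≈ 0.632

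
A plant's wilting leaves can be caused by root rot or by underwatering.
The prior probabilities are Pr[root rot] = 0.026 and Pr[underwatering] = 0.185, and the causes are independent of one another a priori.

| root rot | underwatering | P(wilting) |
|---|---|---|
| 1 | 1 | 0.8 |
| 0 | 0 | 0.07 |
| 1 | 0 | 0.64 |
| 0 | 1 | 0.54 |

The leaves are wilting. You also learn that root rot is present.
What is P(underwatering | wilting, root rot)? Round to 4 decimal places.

Weight on underwatering=true, given the evidence: 0.8×0.185 = 0.148000
Normalizer over all consistent configurations: 0.64×0.815 + 0.8×0.185 = 0.669600
P(underwatering | wilting, root rot) = 0.148000/0.669600 ≈ 0.2210

P(underwatering | wilting, root rot) ≈ 0.2210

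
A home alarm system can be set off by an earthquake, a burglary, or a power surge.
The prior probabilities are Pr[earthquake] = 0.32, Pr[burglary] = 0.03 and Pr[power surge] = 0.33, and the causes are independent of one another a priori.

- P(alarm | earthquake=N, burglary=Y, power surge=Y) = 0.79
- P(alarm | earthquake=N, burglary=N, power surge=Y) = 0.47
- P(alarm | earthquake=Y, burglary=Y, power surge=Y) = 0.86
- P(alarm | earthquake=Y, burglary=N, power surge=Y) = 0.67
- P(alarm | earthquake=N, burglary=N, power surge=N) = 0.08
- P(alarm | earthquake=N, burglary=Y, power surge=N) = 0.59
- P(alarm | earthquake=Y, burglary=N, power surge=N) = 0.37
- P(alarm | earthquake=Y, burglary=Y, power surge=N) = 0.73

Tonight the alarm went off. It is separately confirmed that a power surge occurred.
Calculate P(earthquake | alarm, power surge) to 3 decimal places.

P(earthquake | alarm, power surge) ≈ 0.399

For the numerator, keep only earthquake=true terms: 0.207968 + 0.008256 = 0.216224
The normalizing constant is 0.47·0.68·0.97 + 0.79·0.68·0.03 + 0.67·0.32·0.97 + 0.86·0.32·0.03 = 0.542352
P(earthquake | alarm, power surge) = 0.216224/0.542352 ≈ 0.399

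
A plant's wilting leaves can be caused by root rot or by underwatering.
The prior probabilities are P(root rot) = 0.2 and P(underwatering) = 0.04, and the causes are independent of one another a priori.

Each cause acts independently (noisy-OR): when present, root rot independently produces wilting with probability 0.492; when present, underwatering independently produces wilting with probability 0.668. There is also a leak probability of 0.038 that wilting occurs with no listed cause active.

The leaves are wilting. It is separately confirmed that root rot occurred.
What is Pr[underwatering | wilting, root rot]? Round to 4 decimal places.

Under noisy-OR, P(wilting | causes) = 1 − (1−0.038)·∏(1−qᵢ) over the active causes.
Numerator (weight on configurations with underwatering): 0.837753·0.04 = 0.033510
Normalizer over all consistent configurations: 0.511304·0.96 + 0.837753·0.04 = 0.524362
P(underwatering | wilting, root rot) = 0.033510/0.524362 ≈ 0.0639

Pr[underwatering | wilting, root rot] ≈ 0.0639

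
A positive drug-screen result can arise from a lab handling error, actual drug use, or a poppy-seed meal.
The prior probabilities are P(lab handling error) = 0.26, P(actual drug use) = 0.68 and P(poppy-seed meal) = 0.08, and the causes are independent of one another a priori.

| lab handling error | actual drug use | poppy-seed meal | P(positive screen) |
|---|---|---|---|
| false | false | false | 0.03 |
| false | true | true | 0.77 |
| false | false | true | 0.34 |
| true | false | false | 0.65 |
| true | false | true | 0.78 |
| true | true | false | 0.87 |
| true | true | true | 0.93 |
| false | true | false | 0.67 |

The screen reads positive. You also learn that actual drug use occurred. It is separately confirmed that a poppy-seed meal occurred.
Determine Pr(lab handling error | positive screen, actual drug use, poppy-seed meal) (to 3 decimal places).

Pr(lab handling error | positive screen, actual drug use, poppy-seed meal) ≈ 0.298

Sum P(positive screen|·) weighted by the priors over both values of lab handling error:
  P(positive screen | actual drug use, poppy-seed meal) = 0.77*0.74 + 0.93*0.26
        = 0.569800 + 0.241800 = 0.811600
Configurations with lab handling error contribute 0.241800, so
  P(lab handling error | positive screen, actual drug use, poppy-seed meal) = 0.241800 / 0.811600 ≈ 0.298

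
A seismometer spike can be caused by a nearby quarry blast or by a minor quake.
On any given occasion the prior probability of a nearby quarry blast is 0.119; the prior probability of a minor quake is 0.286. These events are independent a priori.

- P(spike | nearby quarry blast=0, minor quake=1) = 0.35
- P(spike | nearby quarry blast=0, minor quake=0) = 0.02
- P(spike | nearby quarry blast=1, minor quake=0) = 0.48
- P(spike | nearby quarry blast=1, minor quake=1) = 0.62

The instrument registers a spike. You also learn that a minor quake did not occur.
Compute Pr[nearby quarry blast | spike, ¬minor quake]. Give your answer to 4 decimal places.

Enumerate both values of nearby quarry blast and weight by the priors:
  P(spike | ¬minor quake) = 0.02*0.881 + 0.48*0.119
        = 0.017620 + 0.057120 = 0.074740
Configurations with nearby quarry blast contribute 0.057120, so
  P(nearby quarry blast | spike, ¬minor quake) = 0.057120 / 0.074740 ≈ 0.7642

Pr[nearby quarry blast | spike, ¬minor quake] ≈ 0.7642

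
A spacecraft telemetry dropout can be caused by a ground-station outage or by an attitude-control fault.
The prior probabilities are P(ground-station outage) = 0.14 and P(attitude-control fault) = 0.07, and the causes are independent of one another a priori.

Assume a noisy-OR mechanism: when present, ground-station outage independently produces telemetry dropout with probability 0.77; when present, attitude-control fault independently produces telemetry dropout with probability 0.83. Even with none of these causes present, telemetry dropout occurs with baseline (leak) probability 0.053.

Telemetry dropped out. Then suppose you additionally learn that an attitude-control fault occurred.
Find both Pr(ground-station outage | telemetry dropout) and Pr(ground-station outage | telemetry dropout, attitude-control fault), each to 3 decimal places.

Pr(ground-station outage | telemetry dropout) ≈ 0.545; Pr(ground-station outage | telemetry dropout, attitude-control fault) ≈ 0.157

Under noisy-OR, P(telemetry dropout | causes) = 1 − (1−0.053)·∏(1−qᵢ) over the active causes.
Weight on ground-station outage=true, given the evidence: 0.101841 + 0.009437 = 0.111278
The normalizing constant is 0.053*0.86*0.93 + 0.83901*0.86*0.07 + 0.78219*0.14*0.93 + 0.962972*0.14*0.07 = 0.204175
Posterior = 0.111278 / 0.204175 ≈ 0.545

Now condition on the additional information:
Numerator (weight on configurations with ground-station outage): 0.962972*0.14 = 0.134816
Denominator P(telemetry dropout | attitude-control fault): 0.83901*0.86 + 0.962972*0.14 = 0.856365
P(ground-station outage | telemetry dropout, attitude-control fault) = 0.134816/0.856365 ≈ 0.157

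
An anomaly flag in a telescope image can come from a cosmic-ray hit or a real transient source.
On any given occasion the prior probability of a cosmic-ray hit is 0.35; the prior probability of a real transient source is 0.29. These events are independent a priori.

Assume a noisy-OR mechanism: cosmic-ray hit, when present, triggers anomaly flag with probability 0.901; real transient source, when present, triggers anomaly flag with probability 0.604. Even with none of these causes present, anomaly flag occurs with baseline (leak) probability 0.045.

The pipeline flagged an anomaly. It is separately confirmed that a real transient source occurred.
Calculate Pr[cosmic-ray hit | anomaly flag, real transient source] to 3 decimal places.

Pr[cosmic-ray hit | anomaly flag, real transient source] ≈ 0.455

Under noisy-OR, P(anomaly flag | causes) = 1 − (1−0.045)·∏(1−qᵢ) over the active causes.
P(anomaly flag | real transient source) = 0.62182·0.65 + 0.96256·0.35 = 0.404183 + 0.336896 = 0.741079
Of this, 0.336896 comes from 0.96256·0.35 (the cosmic-ray hit=true cases).
Hence the posterior is 0.336896/0.741079 ≈ 0.455.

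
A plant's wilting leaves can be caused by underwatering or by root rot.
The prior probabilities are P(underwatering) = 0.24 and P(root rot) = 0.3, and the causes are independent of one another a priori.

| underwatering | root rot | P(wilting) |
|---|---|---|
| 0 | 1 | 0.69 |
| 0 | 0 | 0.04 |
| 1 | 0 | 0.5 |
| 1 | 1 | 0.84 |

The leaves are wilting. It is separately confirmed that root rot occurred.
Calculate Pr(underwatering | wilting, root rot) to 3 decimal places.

P(wilting | root rot) = 0.69·0.76 + 0.84·0.24 = 0.524400 + 0.201600 = 0.726000
Of this, 0.201600 comes from 0.84·0.24 (the underwatering=true cases).
So P(underwatering | wilting, root rot) = 0.201600/0.726000 ≈ 0.278.

Pr(underwatering | wilting, root rot) ≈ 0.278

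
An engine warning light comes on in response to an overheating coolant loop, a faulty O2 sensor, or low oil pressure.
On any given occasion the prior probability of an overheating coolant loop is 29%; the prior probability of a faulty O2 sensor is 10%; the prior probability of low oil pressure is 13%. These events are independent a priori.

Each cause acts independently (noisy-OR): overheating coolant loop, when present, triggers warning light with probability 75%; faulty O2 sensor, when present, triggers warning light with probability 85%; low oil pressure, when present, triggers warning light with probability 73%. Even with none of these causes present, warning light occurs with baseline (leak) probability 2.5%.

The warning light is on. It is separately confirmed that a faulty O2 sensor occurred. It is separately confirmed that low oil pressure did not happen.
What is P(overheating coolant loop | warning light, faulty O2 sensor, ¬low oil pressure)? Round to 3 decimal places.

P(overheating coolant loop | warning light, faulty O2 sensor, ¬low oil pressure) ≈ 0.316

Under noisy-OR, P(warning light | causes) = 1 − (1−0.025)·∏(1−qᵢ) over the active causes.
By total probability over both values of overheating coolant loop:
  P(warning light | faulty O2 sensor, ¬low oil pressure) = 0.85375·0.71 + 0.963437·0.29
        = 0.606162 + 0.279397 = 0.885559
Keeping only the overheating coolant loop-present terms gives 0.279397, so
  P(overheating coolant loop | warning light, faulty O2 sensor, ¬low oil pressure) = 0.279397 / 0.885559 ≈ 0.316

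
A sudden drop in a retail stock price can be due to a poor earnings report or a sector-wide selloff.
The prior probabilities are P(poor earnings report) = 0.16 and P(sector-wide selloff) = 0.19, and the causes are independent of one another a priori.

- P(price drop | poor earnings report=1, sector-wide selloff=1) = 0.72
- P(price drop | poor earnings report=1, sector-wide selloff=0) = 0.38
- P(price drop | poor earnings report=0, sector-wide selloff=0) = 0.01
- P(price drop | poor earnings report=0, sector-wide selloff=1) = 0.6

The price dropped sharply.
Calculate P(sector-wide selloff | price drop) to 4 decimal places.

Sum P(price drop|·) weighted by the priors over the 4 (poor earnings report, sector-wide selloff) configurations:
  P(price drop) = 0.01*0.84*0.81 + 0.6*0.84*0.19 + 0.38*0.16*0.81 + 0.72*0.16*0.19
        = 0.006804 + 0.095760 + 0.049248 + 0.021888 = 0.173700
Keeping only the sector-wide selloff-present terms gives 0.117648, so
  P(sector-wide selloff | price drop) = 0.117648 / 0.173700 ≈ 0.6773

P(sector-wide selloff | price drop) ≈ 0.6773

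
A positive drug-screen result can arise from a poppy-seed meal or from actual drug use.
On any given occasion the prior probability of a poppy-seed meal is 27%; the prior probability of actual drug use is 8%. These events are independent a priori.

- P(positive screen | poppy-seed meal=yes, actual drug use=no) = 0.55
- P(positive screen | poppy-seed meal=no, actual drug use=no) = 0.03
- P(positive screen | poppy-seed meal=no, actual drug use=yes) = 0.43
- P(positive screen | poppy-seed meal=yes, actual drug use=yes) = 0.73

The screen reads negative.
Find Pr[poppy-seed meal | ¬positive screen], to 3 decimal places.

Pr[poppy-seed meal | ¬positive screen] ≈ 0.147

By total probability over the 4 (poppy-seed meal, actual drug use) configurations:
  P(¬positive screen) = 0.97·0.73·0.92 + 0.57·0.73·0.08 + 0.45·0.27·0.92 + 0.27·0.27·0.08
        = 0.651452 + 0.033288 + 0.111780 + 0.005832 = 0.802352
The terms with poppy-seed meal present sum to 0.117612, so
  P(poppy-seed meal | ¬positive screen) = 0.117612 / 0.802352 ≈ 0.147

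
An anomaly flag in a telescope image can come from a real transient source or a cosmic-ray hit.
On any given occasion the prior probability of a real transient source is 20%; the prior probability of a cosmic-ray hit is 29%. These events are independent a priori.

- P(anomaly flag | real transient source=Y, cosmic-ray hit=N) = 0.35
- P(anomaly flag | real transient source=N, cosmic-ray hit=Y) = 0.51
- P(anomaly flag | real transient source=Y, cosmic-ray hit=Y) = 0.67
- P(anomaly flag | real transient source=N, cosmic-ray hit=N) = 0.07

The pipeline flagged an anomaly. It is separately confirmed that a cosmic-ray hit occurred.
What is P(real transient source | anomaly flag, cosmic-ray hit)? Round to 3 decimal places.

P(real transient source | anomaly flag, cosmic-ray hit) ≈ 0.247

P(anomaly flag | cosmic-ray hit) = 0.51×0.8 + 0.67×0.2 = 0.408000 + 0.134000 = 0.542000
The real transient source-present share is 0.67×0.2 = 0.134000.
Hence the posterior is 0.134000/0.542000 ≈ 0.247.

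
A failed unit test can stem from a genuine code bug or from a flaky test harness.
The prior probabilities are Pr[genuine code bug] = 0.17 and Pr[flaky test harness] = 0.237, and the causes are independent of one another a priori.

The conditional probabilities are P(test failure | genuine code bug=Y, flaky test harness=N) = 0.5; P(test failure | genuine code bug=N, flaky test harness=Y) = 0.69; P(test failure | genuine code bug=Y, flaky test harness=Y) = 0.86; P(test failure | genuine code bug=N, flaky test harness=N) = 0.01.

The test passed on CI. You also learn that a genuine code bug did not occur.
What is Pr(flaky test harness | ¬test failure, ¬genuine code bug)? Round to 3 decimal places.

For the numerator, keep only flaky test harness=true terms: 0.31*0.237 = 0.073470
Denominator P(¬test failure | ¬genuine code bug): 0.99*0.763 + 0.31*0.237 = 0.828840
P(flaky test harness | ¬test failure, ¬genuine code bug) = 0.073470/0.828840 ≈ 0.089

Pr(flaky test harness | ¬test failure, ¬genuine code bug) ≈ 0.089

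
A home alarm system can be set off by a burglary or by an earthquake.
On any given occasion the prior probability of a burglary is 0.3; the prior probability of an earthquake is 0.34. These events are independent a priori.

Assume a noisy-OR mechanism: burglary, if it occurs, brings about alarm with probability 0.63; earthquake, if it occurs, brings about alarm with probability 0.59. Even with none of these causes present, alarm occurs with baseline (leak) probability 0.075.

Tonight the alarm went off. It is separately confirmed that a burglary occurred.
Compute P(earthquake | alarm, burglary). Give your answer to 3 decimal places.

P(earthquake | alarm, burglary) ≈ 0.402

Under noisy-OR, P(alarm | causes) = 1 − (1−0.075)·∏(1−qᵢ) over the active causes.
For the numerator, keep only earthquake=true terms: 0.859677×0.34 = 0.292290
The normalizing constant is 0.65775×0.66 + 0.859677×0.34 = 0.726405
Posterior = 0.292290 / 0.726405 ≈ 0.402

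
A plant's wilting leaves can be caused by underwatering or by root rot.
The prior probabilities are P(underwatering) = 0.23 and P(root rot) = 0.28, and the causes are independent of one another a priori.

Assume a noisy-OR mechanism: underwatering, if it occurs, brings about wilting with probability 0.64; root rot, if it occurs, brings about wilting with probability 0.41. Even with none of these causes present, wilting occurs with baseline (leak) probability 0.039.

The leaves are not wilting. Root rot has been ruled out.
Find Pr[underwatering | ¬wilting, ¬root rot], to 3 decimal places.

Under noisy-OR, P(wilting | causes) = 1 − (1−0.039)·∏(1−qᵢ) over the active causes.
P(¬wilting | ¬root rot) = 0.961·0.77 + 0.34596·0.23 = 0.739970 + 0.079571 = 0.819541
The underwatering-present share is 0.34596·0.23 = 0.079571.
Hence the posterior is 0.079571/0.819541 ≈ 0.097.

Pr[underwatering | ¬wilting, ¬root rot] ≈ 0.097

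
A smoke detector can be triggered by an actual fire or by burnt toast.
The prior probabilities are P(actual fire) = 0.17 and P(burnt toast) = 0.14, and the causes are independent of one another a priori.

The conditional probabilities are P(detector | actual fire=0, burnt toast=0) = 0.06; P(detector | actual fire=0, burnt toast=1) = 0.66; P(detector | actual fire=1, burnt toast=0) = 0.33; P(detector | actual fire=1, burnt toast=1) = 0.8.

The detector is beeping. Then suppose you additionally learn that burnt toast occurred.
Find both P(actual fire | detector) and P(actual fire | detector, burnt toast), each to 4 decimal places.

For the numerator, keep only actual fire=true terms: 0.048246 + 0.019040 = 0.067286
Normalizer over all consistent configurations: 0.06×0.83×0.86 + 0.66×0.83×0.14 + 0.33×0.17×0.86 + 0.8×0.17×0.14 = 0.186806
P(actual fire | detector) = 0.067286/0.186806 ≈ 0.3602

Now condition on the additional information:
For the numerator, keep only actual fire=true terms: 0.8*0.17 = 0.136000
The normalizing constant is 0.66*0.83 + 0.8*0.17 = 0.683800
Posterior = 0.136000 / 0.683800 ≈ 0.1989
— burnt toast explains away the evidence for actual fire.

P(actual fire | detector) ≈ 0.3602; P(actual fire | detector, burnt toast) ≈ 0.1989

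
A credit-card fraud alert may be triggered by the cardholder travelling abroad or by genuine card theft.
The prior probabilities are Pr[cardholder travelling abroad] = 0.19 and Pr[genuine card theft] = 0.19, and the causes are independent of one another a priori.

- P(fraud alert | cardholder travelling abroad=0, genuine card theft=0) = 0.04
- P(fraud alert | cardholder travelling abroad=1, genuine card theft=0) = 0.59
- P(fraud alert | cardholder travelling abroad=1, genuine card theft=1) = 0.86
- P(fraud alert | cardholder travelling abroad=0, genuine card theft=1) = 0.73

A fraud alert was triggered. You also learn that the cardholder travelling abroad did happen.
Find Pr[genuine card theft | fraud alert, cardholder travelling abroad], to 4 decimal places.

Pr[genuine card theft | fraud alert, cardholder travelling abroad] ≈ 0.2548

P(fraud alert | cardholder travelling abroad) = 0.59*0.81 + 0.86*0.19 = 0.477900 + 0.163400 = 0.641300
The genuine card theft-present share is 0.86*0.19 = 0.163400.
P(genuine card theft | fraud alert, cardholder travelling abroad) = 0.163400 / 0.641300 ≈ 0.2548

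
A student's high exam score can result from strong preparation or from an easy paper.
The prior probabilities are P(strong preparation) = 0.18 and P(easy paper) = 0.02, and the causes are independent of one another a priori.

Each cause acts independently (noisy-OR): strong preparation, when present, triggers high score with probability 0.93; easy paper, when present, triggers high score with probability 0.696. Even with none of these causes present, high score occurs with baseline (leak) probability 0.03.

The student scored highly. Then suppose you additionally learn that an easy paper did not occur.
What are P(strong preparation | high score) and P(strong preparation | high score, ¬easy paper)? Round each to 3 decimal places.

P(strong preparation | high score) ≈ 0.825; P(strong preparation | high score, ¬easy paper) ≈ 0.872

Under noisy-OR, P(high score | causes) = 1 − (1−0.03)·∏(1−qᵢ) over the active causes.
By total probability over the 4 (strong preparation, easy paper) configurations:
  P(high score) = 0.03×0.82×0.98 + 0.70512×0.82×0.02 + 0.9321×0.18×0.98 + 0.979358×0.18×0.02
        = 0.024108 + 0.011564 + 0.164422 + 0.003526 = 0.203620
The terms with strong preparation present sum to 0.167948, so
  P(strong preparation | high score) = 0.167948 / 0.203620 ≈ 0.825

Now condition on the additional information:
P(high score | ¬easy paper) = 0.03×0.82 + 0.9321×0.18 = 0.024600 + 0.167778 = 0.192378
Of this, 0.167778 comes from 0.9321×0.18 (the strong preparation=true cases).
So P(strong preparation | high score, ¬easy paper) = 0.167778/0.192378 ≈ 0.872.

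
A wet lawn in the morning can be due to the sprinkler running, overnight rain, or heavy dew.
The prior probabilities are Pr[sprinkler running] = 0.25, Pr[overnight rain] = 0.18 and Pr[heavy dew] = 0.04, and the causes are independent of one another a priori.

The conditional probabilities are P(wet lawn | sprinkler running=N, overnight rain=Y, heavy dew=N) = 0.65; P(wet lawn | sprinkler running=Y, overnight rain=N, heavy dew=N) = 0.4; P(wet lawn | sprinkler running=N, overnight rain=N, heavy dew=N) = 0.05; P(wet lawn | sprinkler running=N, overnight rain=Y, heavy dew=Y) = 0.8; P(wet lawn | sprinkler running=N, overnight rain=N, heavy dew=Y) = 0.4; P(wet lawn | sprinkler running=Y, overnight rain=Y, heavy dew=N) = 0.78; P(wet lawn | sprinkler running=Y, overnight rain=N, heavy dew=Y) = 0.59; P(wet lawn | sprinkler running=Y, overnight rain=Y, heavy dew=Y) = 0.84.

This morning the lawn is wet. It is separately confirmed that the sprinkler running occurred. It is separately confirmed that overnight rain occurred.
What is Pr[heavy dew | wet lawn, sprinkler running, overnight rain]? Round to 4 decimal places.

Pr[heavy dew | wet lawn, sprinkler running, overnight rain] ≈ 0.0429

P(wet lawn | sprinkler running, overnight rain) = 0.78*0.96 + 0.84*0.04 = 0.748800 + 0.033600 = 0.782400
Restricting to configurations with heavy dew present: 0.84*0.04 = 0.033600.
Hence the posterior is 0.033600/0.782400 ≈ 0.0429.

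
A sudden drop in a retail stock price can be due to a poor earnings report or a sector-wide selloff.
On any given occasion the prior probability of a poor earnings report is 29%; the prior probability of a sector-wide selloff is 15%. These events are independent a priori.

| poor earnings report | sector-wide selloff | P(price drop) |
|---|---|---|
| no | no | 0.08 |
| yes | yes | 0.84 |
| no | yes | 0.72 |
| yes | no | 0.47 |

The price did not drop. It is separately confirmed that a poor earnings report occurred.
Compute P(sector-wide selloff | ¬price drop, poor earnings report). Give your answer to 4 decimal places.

P(sector-wide selloff | ¬price drop, poor earnings report) ≈ 0.0506

By total probability over both values of sector-wide selloff:
  P(¬price drop | poor earnings report) = 0.53*0.85 + 0.16*0.15
        = 0.450500 + 0.024000 = 0.474500
Configurations with sector-wide selloff contribute 0.024000, so
  P(sector-wide selloff | ¬price drop, poor earnings report) = 0.024000 / 0.474500 ≈ 0.0506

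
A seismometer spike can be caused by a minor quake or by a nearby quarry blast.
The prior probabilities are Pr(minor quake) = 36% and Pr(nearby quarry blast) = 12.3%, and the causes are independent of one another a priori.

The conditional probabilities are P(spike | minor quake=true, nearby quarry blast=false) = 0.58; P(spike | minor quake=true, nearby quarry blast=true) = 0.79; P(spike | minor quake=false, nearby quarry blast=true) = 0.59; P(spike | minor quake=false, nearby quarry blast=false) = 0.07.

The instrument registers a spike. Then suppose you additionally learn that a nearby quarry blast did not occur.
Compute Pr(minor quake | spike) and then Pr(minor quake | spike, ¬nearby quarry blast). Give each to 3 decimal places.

Pr(minor quake | spike) ≈ 0.718; Pr(minor quake | spike, ¬nearby quarry blast) ≈ 0.823

By total probability over the 4 (minor quake, nearby quarry blast) configurations:
  P(spike) = 0.07·0.64·0.877 + 0.59·0.64·0.123 + 0.58·0.36·0.877 + 0.79·0.36·0.123
        = 0.039290 + 0.046445 + 0.183118 + 0.034981 = 0.303834
The terms with minor quake present sum to 0.218099, so
  P(minor quake | spike) = 0.218099 / 0.303834 ≈ 0.718

Now also conditioning on nearby quarry blast≠true:
P(spike | ¬nearby quarry blast) = 0.07*0.64 + 0.58*0.36 = 0.044800 + 0.208800 = 0.253600
The minor quake-present share is 0.58*0.36 = 0.208800.
P(minor quake | spike, ¬nearby quarry blast) = 0.208800 / 0.253600 ≈ 0.823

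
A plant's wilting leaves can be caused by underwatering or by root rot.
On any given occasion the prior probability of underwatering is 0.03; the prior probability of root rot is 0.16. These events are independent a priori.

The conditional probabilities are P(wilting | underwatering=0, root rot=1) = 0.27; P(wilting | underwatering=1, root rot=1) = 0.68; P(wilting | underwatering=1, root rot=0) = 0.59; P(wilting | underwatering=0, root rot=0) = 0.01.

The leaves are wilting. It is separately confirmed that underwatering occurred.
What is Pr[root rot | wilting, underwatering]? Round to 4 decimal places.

By total probability over both values of root rot:
  P(wilting | underwatering) = 0.59·0.84 + 0.68·0.16
        = 0.495600 + 0.108800 = 0.604400
Configurations with root rot contribute 0.108800, so
  P(root rot | wilting, underwatering) = 0.108800 / 0.604400 ≈ 0.1800

Pr[root rot | wilting, underwatering] ≈ 0.1800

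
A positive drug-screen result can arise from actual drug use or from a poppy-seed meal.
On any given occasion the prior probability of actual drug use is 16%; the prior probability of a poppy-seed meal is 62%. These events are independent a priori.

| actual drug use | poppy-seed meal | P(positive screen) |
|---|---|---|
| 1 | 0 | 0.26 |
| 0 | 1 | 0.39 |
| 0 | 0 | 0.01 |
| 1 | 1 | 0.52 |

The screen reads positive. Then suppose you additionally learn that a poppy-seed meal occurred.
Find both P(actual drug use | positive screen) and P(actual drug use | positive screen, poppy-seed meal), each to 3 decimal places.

For the numerator, keep only actual drug use=true terms: 0.015808 + 0.051584 = 0.067392
Normalizer over all consistent configurations: 0.01*0.84*0.38 + 0.39*0.84*0.62 + 0.26*0.16*0.38 + 0.52*0.16*0.62 = 0.273696
P(actual drug use | positive screen) = 0.067392/0.273696 ≈ 0.246

With the extra evidence:
By total probability over both values of actual drug use:
  P(positive screen | poppy-seed meal) = 0.39·0.84 + 0.52·0.16
        = 0.327600 + 0.083200 = 0.410800
Keeping only the actual drug use-present terms gives 0.083200, so
  P(actual drug use | positive screen, poppy-seed meal) = 0.083200 / 0.410800 ≈ 0.203

P(actual drug use | positive screen) ≈ 0.246; P(actual drug use | positive screen, poppy-seed meal) ≈ 0.203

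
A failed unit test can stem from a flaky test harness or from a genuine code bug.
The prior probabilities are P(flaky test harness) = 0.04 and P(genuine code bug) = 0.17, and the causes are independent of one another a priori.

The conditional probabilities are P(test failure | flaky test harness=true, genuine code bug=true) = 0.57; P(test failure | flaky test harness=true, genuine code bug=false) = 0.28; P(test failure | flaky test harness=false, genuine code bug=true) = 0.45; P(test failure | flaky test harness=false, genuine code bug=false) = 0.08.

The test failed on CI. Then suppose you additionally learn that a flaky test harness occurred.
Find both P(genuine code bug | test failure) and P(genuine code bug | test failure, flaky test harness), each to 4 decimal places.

P(genuine code bug | test failure) ≈ 0.5142; P(genuine code bug | test failure, flaky test harness) ≈ 0.2943

For the numerator, keep only genuine code bug=true terms: 0.073440 + 0.003876 = 0.077316
Denominator P(test failure): 0.08×0.96×0.83 + 0.45×0.96×0.17 + 0.28×0.04×0.83 + 0.57×0.04×0.17 = 0.150356
Posterior = 0.077316 / 0.150356 ≈ 0.5142

With the extra evidence:
P(test failure | flaky test harness) = 0.28×0.83 + 0.57×0.17 = 0.232400 + 0.096900 = 0.329300
Of this, 0.096900 comes from 0.57×0.17 (the genuine code bug=true cases).
P(genuine code bug | test failure, flaky test harness) = 0.096900 / 0.329300 ≈ 0.2943
Conditioning on flaky test harness lowers the posterior on genuine code bug: the classic explaining-away effect in a common-effect structure.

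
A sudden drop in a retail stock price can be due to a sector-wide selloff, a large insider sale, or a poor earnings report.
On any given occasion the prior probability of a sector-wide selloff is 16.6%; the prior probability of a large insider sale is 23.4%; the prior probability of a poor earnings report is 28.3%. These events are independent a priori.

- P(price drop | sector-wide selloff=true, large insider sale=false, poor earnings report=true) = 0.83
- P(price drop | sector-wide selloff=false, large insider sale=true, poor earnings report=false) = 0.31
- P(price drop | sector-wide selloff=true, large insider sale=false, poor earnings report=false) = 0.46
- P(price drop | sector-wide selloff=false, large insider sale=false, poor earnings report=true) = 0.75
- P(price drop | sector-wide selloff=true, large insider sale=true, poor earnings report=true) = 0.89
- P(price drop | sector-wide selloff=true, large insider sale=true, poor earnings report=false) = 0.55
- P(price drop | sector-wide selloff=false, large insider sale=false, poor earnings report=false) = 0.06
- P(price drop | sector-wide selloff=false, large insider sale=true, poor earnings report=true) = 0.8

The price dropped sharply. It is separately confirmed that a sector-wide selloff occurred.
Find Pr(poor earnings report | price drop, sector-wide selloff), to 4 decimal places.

P(price drop | sector-wide selloff) = 0.46*0.766*0.717 + 0.83*0.766*0.283 + 0.55*0.234*0.717 + 0.89*0.234*0.283 = 0.252642 + 0.179926 + 0.092278 + 0.058938 = 0.583784
Restricting to configurations with poor earnings report present: 0.179926 + 0.058938 = 0.238864.
Hence the posterior is 0.238864/0.583784 ≈ 0.4092.

Pr(poor earnings report | price drop, sector-wide selloff) ≈ 0.4092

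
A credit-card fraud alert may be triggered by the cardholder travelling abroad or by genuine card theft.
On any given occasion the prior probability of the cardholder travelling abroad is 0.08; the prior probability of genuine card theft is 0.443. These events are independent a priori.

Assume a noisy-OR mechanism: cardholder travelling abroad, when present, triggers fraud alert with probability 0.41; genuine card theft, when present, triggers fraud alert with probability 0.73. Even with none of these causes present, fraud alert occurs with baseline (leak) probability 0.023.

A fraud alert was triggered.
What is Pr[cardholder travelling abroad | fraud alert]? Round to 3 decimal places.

Pr[cardholder travelling abroad | fraud alert] ≈ 0.135

Under noisy-OR, P(fraud alert | causes) = 1 − (1−0.023)·∏(1−qᵢ) over the active causes.
P(fraud alert) = 0.023×0.92×0.557 + 0.73621×0.92×0.443 + 0.42357×0.08×0.557 + 0.844364×0.08×0.443 = 0.011786 + 0.300050 + 0.018874 + 0.029924 = 0.360634
Restricting to configurations with cardholder travelling abroad present: 0.018874 + 0.029924 = 0.048798.
Hence the posterior is 0.048798/0.360634 ≈ 0.135.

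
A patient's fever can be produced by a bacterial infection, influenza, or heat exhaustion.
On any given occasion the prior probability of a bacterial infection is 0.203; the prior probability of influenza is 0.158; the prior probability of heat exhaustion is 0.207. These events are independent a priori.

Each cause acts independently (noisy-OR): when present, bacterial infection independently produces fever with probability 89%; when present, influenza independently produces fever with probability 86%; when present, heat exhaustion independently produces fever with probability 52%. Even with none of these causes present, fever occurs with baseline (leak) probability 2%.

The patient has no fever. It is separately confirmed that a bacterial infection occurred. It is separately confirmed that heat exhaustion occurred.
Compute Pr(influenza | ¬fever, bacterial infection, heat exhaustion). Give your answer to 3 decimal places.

Under noisy-OR, P(fever | causes) = 1 − (1−0.02)·∏(1−qᵢ) over the active causes.
P(¬fever | bacterial infection, heat exhaustion) = 0.051744·0.842 + 0.007244·0.158 = 0.043568 + 0.001145 = 0.044713
The influenza-present share is 0.007244·0.158 = 0.001145.
Hence the posterior is 0.001145/0.044713 ≈ 0.026.

Pr(influenza | ¬fever, bacterial infection, heat exhaustion) ≈ 0.026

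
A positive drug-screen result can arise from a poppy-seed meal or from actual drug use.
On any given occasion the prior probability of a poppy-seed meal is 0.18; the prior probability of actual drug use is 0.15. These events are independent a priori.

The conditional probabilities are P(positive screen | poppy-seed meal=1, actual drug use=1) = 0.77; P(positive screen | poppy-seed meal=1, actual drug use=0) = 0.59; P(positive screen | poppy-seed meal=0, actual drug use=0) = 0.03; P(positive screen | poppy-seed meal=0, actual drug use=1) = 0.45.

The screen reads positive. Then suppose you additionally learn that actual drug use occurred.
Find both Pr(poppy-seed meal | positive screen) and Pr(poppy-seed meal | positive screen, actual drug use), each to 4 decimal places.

Pr(poppy-seed meal | positive screen) ≈ 0.5929; Pr(poppy-seed meal | positive screen, actual drug use) ≈ 0.2730

Sum P(positive screen|·) weighted by the priors over the 4 (poppy-seed meal, actual drug use) configurations:
  P(positive screen) = 0.03×0.82×0.85 + 0.45×0.82×0.15 + 0.59×0.18×0.85 + 0.77×0.18×0.15
        = 0.020910 + 0.055350 + 0.090270 + 0.020790 = 0.187320
Keeping only the poppy-seed meal-present terms gives 0.111060, so
  P(poppy-seed meal | positive screen) = 0.111060 / 0.187320 ≈ 0.5929

Now condition on the additional information:
Sum P(positive screen|·) weighted by the priors over both values of poppy-seed meal:
  P(positive screen | actual drug use) = 0.45·0.82 + 0.77·0.18
        = 0.369000 + 0.138600 = 0.507600
Configurations with poppy-seed meal contribute 0.138600, so
  P(poppy-seed meal | positive screen, actual drug use) = 0.138600 / 0.507600 ≈ 0.2730
This is intercausal reasoning (explaining away): once actual drug use accounts for the positive screen, poppy-seed meal becomes less likely.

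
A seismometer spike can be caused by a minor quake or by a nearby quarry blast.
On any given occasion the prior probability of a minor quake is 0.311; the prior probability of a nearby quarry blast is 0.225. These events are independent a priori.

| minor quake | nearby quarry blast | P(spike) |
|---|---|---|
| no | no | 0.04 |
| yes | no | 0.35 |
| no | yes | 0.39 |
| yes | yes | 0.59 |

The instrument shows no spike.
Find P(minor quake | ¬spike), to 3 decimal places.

P(minor quake | ¬spike) ≈ 0.234

Sum P(¬spike|·) weighted by the priors over the 4 (minor quake, nearby quarry blast) configurations:
  P(¬spike) = 0.96*0.689*0.775 + 0.61*0.689*0.225 + 0.65*0.311*0.775 + 0.41*0.311*0.225
        = 0.512616 + 0.094565 + 0.156666 + 0.028690 = 0.792537
Keeping only the minor quake-present terms gives 0.185356, so
  P(minor quake | ¬spike) = 0.185356 / 0.792537 ≈ 0.234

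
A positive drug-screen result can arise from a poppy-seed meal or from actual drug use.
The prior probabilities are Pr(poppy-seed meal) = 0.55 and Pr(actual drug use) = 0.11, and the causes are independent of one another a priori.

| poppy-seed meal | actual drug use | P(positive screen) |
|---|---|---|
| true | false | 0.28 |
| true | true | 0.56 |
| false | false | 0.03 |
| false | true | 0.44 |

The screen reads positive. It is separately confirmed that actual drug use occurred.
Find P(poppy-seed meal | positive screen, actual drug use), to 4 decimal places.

P(positive screen | actual drug use) = 0.44×0.45 + 0.56×0.55 = 0.198000 + 0.308000 = 0.506000
Of this, 0.308000 comes from 0.56×0.55 (the poppy-seed meal=true cases).
P(poppy-seed meal | positive screen, actual drug use) = 0.308000 / 0.506000 ≈ 0.6087

P(poppy-seed meal | positive screen, actual drug use) ≈ 0.6087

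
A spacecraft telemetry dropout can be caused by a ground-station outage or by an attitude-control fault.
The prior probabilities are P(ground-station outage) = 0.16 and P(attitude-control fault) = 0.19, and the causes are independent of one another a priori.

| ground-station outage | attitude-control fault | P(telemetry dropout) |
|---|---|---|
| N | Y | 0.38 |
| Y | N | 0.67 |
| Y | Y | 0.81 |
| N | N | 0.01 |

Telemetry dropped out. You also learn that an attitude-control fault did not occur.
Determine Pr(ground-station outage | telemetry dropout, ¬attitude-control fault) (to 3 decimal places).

Enumerate both values of ground-station outage and weight by the priors:
  P(telemetry dropout | ¬attitude-control fault) = 0.01*0.84 + 0.67*0.16
        = 0.008400 + 0.107200 = 0.115600
The terms with ground-station outage present sum to 0.107200, so
  P(ground-station outage | telemetry dropout, ¬attitude-control fault) = 0.107200 / 0.115600 ≈ 0.927

Pr(ground-station outage | telemetry dropout, ¬attitude-control fault) ≈ 0.927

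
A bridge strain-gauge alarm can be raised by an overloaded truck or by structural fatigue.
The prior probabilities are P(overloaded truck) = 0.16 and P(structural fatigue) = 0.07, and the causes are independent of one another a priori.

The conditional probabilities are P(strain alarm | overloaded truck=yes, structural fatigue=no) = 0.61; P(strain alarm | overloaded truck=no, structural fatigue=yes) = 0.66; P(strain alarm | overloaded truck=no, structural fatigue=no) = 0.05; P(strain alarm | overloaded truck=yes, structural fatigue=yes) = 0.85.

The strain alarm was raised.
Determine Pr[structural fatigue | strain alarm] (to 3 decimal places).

Weight on structural fatigue=true, given the evidence: 0.038808 + 0.009520 = 0.048328
Denominator P(strain alarm): 0.05*0.84*0.93 + 0.66*0.84*0.07 + 0.61*0.16*0.93 + 0.85*0.16*0.07 = 0.178156
P(structural fatigue | strain alarm) = 0.048328/0.178156 ≈ 0.271

Pr[structural fatigue | strain alarm] ≈ 0.271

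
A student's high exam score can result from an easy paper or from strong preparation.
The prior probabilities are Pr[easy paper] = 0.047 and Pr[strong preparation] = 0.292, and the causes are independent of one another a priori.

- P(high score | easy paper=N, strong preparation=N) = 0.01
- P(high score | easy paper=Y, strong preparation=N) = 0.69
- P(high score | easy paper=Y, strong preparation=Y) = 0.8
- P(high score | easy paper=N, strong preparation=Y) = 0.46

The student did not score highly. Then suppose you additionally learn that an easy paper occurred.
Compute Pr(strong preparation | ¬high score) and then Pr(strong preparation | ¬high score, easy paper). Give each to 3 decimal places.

Pr(strong preparation | ¬high score) ≈ 0.184; Pr(strong preparation | ¬high score, easy paper) ≈ 0.210

Numerator (weight on configurations with strong preparation): 0.150269 + 0.002745 = 0.153014
Normalizer over all consistent configurations: 0.99*0.953*0.708 + 0.54*0.953*0.292 + 0.31*0.047*0.708 + 0.2*0.047*0.292 = 0.831307
Posterior = 0.153014 / 0.831307 ≈ 0.184

With the extra evidence:
P(¬high score | easy paper) = 0.31·0.708 + 0.2·0.292 = 0.219480 + 0.058400 = 0.277880
Restricting to configurations with strong preparation present: 0.2·0.292 = 0.058400.
So P(strong preparation | ¬high score, easy paper) = 0.058400/0.277880 ≈ 0.210.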